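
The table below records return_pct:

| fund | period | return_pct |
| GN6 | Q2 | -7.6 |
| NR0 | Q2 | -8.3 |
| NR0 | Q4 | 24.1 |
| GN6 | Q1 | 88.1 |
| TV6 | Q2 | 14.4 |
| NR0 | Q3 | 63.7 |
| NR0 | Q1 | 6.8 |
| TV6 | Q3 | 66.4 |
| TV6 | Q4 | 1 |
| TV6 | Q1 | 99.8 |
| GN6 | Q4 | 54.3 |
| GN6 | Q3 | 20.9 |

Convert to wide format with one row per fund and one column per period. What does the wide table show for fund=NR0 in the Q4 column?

Wide layout: rows indexed by fund, columns are the 4 distinct period values (Q2, Q4, Q1, Q3).
Cell (fund=NR0, period=Q4) draws from the long row where fund=NR0 and period=Q4, which has return_pct=24.1.

24.1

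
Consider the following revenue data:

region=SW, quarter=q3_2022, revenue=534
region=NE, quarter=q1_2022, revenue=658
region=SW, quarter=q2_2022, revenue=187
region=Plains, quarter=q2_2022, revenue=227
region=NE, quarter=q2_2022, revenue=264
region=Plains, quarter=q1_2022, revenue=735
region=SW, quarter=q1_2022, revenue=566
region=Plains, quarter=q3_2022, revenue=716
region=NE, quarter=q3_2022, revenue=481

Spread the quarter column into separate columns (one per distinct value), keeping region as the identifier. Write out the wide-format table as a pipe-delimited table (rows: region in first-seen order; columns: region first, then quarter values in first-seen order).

Columns: region plus the 3 distinct quarter values (q3_2022, q1_2022, q2_2022).
For example, row SW column q3_2022 takes revenue=534 from the long row (SW, q3_2022).

| region | q3_2022 | q1_2022 | q2_2022 |
| SW | 534 | 566 | 187 |
| NE | 481 | 658 | 264 |
| Plains | 716 | 735 | 227 |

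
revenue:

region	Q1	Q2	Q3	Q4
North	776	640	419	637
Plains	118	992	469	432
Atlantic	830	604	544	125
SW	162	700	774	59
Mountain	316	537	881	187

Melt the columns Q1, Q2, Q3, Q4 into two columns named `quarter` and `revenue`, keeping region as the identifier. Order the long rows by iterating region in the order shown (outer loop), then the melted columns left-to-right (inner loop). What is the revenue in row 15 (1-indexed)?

20 rows total (5 × 4). Row 15: index ⌊(15-1)/4⌋ = 3 into region → SW; (15-1) mod 4 = 2 into the melted columns → Q3.
So row 15 is (SW, Q3, 774); revenue = 774.

774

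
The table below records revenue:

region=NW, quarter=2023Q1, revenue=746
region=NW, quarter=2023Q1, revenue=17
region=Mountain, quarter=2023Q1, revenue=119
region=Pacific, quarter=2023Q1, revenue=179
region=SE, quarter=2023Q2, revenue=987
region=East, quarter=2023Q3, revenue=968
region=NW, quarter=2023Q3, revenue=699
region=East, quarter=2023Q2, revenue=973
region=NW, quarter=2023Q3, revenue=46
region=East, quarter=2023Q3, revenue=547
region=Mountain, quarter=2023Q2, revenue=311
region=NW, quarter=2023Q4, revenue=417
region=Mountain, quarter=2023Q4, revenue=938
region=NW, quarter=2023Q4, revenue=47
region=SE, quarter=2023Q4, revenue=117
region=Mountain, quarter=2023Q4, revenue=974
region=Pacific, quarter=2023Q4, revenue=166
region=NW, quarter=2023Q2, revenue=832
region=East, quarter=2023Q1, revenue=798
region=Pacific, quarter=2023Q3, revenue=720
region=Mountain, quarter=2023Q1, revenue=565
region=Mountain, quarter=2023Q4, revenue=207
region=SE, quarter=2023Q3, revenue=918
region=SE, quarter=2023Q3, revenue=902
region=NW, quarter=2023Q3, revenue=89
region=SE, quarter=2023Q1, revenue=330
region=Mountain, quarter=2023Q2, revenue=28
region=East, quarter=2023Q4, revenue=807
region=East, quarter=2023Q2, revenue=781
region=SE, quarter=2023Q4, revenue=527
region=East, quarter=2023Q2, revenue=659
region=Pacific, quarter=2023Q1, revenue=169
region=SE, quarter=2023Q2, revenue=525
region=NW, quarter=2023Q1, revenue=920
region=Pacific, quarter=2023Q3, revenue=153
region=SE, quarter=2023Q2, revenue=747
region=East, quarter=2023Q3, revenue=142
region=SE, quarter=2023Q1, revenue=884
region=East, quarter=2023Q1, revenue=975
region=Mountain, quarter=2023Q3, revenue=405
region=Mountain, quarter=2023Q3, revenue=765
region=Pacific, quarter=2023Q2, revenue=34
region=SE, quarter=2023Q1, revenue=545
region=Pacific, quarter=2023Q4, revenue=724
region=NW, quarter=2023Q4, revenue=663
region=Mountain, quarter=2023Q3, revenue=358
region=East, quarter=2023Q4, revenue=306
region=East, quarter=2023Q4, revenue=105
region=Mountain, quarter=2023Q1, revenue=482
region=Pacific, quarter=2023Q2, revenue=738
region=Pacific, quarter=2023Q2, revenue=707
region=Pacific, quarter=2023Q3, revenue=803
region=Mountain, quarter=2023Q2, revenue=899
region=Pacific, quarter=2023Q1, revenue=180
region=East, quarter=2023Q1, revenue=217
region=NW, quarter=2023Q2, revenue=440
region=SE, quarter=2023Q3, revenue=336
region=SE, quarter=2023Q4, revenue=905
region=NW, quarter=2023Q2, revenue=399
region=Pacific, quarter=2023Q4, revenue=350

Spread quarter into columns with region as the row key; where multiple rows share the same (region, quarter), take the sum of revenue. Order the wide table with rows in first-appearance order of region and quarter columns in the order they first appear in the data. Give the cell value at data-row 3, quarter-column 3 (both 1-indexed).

With rows in first-appearance order of region, row 3 is region=Pacific. quarter columns in first-appearance order: 2023Q1, 2023Q2, 2023Q3, 2023Q4; column 3 is 2023Q3.
Long rows with region=Pacific, quarter=2023Q3: 720 + 153 + 803 = 1676.

1676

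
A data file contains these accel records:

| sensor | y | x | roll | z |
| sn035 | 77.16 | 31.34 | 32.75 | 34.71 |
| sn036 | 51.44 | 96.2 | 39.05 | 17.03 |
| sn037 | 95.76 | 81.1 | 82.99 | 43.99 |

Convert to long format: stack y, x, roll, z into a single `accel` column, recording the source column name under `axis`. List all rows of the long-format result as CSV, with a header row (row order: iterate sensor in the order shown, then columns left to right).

sensor,axis,accel
sn035,y,77.16
sn035,x,31.34
sn035,roll,32.75
sn035,z,34.71
sn036,y,51.44
sn036,x,96.2
sn036,roll,39.05
sn036,z,17.03
sn037,y,95.76
sn037,x,81.1
sn037,roll,82.99
sn037,z,43.99

Each (sensor, column) pair becomes one row: 3 × 4 = 12 rows.
For example, (sn035, y) → accel=77.16.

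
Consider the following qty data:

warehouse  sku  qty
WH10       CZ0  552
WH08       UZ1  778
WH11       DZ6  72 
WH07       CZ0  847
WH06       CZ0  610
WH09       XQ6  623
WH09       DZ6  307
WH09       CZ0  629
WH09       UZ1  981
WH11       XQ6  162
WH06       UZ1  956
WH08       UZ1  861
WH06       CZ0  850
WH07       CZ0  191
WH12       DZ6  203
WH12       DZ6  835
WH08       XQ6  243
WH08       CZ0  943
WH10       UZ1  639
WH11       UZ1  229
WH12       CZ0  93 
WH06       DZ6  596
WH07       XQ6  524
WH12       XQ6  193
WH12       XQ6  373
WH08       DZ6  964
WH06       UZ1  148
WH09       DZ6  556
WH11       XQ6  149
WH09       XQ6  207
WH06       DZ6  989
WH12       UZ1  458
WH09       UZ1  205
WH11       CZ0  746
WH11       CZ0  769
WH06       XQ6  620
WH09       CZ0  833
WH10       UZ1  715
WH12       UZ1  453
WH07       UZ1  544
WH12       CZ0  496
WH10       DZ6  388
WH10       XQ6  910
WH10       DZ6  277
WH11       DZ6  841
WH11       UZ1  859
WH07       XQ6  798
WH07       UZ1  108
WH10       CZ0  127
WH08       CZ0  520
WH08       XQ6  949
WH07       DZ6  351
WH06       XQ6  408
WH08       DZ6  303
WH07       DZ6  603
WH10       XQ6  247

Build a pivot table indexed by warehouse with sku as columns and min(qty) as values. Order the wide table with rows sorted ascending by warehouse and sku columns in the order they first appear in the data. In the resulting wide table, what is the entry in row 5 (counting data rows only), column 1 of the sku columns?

127

With rows sorted ascending by warehouse, row 5 is warehouse=WH10. sku columns in first-appearance order: CZ0, UZ1, DZ6, XQ6; column 1 is CZ0.
Long rows with warehouse=WH10, sku=CZ0: min(552, 127) = 127.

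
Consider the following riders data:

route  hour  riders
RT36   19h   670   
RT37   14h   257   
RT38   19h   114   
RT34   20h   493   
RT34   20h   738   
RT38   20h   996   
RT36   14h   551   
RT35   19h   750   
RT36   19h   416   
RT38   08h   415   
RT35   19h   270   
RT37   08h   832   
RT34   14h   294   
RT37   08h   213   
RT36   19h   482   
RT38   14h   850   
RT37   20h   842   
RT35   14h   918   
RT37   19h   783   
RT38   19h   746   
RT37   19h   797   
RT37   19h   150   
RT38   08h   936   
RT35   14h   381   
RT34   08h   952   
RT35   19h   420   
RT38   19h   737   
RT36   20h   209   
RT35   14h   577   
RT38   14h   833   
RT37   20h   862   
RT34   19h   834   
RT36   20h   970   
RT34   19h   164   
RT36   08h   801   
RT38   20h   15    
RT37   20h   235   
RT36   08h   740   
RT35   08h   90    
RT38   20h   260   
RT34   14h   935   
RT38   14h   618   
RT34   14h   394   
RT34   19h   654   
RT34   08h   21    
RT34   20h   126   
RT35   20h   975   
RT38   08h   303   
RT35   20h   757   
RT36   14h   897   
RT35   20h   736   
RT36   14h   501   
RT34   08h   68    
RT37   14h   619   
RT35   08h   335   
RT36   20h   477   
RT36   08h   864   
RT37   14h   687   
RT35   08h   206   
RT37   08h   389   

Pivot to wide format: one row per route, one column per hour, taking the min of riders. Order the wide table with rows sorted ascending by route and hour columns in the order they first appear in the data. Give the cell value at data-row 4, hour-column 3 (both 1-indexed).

With rows sorted ascending by route, row 4 is route=RT37. hour columns in first-appearance order: 19h, 14h, 20h, 08h; column 3 is 20h.
Long rows with route=RT37, hour=20h: min(842, 862, 235) = 235.

235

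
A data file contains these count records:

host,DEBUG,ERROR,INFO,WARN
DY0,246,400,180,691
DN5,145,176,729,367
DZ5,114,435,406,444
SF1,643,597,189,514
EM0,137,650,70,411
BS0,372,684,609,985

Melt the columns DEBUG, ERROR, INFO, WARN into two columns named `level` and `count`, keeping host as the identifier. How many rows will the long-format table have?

6 host values × 4 melted columns = 24 rows.

24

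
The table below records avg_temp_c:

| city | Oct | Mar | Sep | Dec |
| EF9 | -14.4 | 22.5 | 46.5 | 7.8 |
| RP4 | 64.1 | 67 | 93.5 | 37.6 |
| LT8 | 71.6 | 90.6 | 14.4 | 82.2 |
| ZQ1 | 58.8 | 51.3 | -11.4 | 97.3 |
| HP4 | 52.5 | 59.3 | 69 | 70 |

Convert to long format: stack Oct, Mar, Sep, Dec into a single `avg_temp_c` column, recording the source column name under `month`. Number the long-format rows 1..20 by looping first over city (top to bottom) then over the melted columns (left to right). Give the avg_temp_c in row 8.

20 rows total (5 × 4). Row 8: index ⌊(8-1)/4⌋ = 1 into city → RP4; (8-1) mod 4 = 3 into the melted columns → Dec.
So row 8 is (RP4, Dec, 37.6); avg_temp_c = 37.6.

37.6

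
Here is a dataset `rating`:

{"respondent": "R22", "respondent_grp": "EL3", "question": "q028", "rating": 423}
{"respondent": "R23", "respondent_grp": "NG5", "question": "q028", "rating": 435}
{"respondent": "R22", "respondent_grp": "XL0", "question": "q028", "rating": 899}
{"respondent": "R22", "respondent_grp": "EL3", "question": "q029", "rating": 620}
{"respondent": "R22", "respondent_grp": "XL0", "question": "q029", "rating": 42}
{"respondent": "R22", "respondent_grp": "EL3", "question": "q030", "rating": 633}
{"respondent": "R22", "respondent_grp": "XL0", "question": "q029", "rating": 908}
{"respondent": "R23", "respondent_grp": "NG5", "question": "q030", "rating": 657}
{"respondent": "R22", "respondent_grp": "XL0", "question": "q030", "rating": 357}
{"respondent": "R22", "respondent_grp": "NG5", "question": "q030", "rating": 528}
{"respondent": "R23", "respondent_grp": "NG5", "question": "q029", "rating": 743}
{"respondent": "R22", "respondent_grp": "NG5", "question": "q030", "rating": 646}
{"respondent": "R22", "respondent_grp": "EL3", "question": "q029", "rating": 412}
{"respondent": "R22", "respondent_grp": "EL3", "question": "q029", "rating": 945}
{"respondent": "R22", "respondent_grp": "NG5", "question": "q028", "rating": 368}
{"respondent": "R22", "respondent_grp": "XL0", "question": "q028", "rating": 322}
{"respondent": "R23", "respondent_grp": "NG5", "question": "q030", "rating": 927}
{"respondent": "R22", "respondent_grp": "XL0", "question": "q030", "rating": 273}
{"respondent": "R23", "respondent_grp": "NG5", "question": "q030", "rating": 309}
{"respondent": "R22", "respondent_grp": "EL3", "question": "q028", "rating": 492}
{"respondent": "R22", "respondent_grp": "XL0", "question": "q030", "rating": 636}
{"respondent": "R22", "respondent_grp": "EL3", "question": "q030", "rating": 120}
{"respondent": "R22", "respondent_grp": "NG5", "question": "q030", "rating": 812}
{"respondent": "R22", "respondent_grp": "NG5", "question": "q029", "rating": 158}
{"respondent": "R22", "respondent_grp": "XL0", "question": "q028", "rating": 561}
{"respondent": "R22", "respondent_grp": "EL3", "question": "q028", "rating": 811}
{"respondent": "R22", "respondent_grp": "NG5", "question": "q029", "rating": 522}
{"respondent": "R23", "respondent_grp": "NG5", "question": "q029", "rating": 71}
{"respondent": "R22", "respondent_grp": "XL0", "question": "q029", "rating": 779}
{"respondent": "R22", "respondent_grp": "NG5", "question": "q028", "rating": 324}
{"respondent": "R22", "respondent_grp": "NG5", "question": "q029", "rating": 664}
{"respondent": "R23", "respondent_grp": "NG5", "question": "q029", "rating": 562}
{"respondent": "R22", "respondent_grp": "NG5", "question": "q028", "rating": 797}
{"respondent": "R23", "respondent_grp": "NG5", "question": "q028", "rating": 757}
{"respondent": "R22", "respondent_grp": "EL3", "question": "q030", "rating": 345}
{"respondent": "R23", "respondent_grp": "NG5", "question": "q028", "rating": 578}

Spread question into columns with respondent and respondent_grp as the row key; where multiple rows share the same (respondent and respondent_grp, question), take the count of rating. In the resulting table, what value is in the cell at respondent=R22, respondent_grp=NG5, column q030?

Rows with respondent=R22, respondent_grp=NG5 and question=q030: rating values are 528, 646, 812.
3 rows match — count = 3.

3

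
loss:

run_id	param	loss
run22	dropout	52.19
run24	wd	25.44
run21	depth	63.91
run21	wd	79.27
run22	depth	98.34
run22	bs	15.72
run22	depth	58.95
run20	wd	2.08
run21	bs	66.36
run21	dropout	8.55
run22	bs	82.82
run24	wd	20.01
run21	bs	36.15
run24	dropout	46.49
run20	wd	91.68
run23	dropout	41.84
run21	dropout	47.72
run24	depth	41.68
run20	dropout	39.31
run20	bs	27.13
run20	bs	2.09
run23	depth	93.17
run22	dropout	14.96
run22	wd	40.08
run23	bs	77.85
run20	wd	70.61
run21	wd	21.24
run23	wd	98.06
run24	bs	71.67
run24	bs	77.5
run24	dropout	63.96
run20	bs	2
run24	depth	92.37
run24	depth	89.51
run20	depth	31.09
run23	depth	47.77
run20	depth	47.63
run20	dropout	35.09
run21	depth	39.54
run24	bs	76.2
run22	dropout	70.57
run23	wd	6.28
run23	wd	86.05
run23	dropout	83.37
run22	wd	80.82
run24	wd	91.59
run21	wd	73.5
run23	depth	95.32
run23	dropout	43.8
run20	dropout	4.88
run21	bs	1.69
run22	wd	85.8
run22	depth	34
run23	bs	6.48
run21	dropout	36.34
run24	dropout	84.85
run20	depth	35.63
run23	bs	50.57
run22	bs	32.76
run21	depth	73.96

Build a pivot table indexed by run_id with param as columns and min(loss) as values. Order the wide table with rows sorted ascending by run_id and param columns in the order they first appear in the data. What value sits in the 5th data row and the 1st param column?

With rows sorted ascending by run_id, row 5 is run_id=run24. param columns in first-appearance order: dropout, wd, depth, bs; column 1 is dropout.
Long rows with run_id=run24, param=dropout: min(46.49, 63.96, 84.85) = 46.49.

46.49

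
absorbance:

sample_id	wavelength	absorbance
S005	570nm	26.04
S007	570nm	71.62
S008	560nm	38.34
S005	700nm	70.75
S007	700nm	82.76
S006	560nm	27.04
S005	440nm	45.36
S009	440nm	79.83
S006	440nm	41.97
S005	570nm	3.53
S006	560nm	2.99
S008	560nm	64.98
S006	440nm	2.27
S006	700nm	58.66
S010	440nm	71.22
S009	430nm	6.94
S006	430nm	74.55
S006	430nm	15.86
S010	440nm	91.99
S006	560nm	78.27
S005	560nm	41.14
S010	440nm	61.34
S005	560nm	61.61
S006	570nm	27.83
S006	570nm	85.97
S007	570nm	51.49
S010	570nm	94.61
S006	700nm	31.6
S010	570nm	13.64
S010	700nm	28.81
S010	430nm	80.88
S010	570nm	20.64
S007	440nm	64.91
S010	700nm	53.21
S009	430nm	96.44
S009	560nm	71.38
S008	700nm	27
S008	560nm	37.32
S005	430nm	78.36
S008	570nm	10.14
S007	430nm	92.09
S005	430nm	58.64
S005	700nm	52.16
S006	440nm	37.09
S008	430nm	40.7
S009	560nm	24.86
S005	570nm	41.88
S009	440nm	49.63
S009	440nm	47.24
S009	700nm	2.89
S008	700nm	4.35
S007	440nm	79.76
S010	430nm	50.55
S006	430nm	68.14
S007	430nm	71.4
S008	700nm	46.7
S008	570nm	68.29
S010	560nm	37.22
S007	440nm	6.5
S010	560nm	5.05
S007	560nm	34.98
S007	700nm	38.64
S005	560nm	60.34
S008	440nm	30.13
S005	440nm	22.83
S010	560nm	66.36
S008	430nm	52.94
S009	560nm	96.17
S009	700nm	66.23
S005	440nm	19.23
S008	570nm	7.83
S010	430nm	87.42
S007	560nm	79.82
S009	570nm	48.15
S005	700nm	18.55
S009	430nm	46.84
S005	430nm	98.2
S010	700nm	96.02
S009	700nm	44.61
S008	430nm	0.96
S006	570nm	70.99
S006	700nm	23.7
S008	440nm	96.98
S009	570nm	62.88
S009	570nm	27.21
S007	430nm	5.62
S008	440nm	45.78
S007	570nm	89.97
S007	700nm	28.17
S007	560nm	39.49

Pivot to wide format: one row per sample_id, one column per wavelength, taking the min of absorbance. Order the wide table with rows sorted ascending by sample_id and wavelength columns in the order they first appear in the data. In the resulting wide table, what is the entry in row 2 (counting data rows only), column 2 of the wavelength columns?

2.99

With rows sorted ascending by sample_id, row 2 is sample_id=S006. wavelength columns in first-appearance order: 570nm, 560nm, 700nm, 440nm, 430nm; column 2 is 560nm.
Long rows with sample_id=S006, wavelength=560nm: min(27.04, 2.99, 78.27) = 2.99.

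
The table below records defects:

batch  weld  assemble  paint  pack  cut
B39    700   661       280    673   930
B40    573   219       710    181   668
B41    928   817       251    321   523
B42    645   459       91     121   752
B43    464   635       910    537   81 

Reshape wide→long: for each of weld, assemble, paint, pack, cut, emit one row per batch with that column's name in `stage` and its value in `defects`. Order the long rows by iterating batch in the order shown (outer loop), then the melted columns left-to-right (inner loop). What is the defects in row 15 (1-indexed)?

523

25 rows total (5 × 5). Row 15: index ⌊(15-1)/5⌋ = 2 into batch → B41; (15-1) mod 5 = 4 into the melted columns → cut.
So row 15 is (B41, cut, 523); defects = 523.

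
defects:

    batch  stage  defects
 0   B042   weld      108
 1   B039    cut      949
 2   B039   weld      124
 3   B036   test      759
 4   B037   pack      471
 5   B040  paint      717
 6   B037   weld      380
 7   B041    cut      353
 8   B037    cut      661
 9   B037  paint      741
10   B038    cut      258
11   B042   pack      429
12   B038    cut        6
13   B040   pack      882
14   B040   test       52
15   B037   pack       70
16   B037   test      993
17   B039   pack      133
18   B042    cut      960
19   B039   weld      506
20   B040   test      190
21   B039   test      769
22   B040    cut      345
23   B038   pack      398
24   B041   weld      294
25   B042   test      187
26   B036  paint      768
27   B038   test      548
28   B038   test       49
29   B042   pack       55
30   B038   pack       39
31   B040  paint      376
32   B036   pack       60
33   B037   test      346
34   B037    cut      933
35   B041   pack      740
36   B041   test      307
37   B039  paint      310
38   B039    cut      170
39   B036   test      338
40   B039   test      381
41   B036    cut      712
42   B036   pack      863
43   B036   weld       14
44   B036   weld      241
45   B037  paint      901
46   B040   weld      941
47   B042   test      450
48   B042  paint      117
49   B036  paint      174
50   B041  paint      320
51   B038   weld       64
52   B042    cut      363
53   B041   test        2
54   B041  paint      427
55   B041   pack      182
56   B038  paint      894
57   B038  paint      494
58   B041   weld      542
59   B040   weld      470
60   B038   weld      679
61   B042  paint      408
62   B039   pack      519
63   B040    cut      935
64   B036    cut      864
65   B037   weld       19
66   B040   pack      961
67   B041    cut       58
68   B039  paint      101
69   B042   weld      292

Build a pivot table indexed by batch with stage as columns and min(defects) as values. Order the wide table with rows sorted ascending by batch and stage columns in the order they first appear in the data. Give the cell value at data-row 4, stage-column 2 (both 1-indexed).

With rows sorted ascending by batch, row 4 is batch=B039. stage columns in first-appearance order: weld, cut, test, pack, paint; column 2 is cut.
Long rows with batch=B039, stage=cut: min(949, 170) = 170.

170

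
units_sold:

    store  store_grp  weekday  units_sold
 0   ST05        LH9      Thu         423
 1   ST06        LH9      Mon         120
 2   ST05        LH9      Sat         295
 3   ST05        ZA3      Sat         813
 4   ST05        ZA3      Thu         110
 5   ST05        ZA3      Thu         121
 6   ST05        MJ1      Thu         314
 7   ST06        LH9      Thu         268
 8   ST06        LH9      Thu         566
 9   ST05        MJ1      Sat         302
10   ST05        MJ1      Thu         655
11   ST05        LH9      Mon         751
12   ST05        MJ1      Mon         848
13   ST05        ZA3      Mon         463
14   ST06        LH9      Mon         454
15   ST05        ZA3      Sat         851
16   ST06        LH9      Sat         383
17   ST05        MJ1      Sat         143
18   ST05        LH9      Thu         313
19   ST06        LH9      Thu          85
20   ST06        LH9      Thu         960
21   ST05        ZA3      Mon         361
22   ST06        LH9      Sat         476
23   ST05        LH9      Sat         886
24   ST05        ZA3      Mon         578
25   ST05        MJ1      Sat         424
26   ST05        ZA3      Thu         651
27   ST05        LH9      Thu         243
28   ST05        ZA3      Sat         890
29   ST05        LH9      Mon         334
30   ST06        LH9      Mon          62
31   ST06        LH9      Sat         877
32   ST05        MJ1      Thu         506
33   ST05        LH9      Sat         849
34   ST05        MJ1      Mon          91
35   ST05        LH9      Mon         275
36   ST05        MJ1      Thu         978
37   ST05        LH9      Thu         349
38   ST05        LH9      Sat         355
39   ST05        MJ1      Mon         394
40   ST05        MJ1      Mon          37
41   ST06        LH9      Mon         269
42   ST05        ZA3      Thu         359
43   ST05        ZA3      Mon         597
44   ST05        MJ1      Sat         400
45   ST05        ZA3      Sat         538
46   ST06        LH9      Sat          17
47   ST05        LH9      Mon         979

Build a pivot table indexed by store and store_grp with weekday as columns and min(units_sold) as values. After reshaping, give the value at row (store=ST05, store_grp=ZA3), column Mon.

361

Rows with store=ST05, store_grp=ZA3 and weekday=Mon: units_sold values are 463, 361, 578, 597.
min(463, 361, 578, 597) = 361.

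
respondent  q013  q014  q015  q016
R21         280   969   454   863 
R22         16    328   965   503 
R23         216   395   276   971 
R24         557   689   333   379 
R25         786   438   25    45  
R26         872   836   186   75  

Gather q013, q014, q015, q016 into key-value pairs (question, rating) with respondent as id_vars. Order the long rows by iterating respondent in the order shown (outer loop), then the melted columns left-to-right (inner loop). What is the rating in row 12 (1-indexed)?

24 rows total (6 × 4). Row 12: index ⌊(12-1)/4⌋ = 2 into respondent → R23; (12-1) mod 4 = 3 into the melted columns → q016.
So row 12 is (R23, q016, 971); rating = 971.

971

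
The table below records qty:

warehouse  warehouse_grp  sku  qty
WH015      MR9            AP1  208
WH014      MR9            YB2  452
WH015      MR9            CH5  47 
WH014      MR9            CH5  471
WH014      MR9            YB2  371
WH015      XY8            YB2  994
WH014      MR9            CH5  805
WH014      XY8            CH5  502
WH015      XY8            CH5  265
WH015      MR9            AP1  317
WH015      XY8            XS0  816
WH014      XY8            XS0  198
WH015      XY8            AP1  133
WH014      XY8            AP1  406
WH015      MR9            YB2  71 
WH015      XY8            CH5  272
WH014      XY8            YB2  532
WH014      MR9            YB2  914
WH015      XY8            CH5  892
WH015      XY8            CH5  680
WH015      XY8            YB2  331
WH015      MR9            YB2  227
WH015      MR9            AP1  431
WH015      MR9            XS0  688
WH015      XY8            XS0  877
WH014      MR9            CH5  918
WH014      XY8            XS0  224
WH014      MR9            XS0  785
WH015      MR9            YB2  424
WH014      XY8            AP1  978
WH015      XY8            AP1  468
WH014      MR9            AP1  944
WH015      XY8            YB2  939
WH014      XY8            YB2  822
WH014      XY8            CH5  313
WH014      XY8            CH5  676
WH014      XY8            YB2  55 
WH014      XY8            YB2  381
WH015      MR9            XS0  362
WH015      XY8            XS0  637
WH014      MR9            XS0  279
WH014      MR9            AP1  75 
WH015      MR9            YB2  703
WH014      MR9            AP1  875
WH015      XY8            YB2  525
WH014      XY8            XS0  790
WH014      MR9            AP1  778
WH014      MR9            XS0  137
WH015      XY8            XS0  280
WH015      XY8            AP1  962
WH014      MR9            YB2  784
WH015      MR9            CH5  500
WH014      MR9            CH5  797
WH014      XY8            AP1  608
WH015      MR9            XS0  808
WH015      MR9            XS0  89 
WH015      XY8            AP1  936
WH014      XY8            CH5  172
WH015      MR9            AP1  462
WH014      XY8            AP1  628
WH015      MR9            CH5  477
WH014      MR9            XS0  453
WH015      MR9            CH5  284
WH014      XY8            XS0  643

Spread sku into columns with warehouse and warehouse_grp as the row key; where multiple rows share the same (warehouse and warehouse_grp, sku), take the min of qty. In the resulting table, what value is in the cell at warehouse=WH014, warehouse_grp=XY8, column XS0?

198

Rows with warehouse=WH014, warehouse_grp=XY8 and sku=XS0: qty values are 198, 224, 790, 643.
min(198, 224, 790, 643) = 198.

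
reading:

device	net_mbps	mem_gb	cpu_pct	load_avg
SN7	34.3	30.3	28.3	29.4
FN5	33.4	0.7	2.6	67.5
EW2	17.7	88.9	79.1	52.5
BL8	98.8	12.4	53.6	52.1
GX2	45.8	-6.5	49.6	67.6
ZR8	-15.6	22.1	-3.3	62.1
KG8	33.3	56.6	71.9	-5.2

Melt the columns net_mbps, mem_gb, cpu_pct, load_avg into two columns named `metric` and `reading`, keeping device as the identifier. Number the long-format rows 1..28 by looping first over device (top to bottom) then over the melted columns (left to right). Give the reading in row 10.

88.9

28 rows total (7 × 4). Row 10: index ⌊(10-1)/4⌋ = 2 into device → EW2; (10-1) mod 4 = 1 into the melted columns → mem_gb.
So row 10 is (EW2, mem_gb, 88.9); reading = 88.9.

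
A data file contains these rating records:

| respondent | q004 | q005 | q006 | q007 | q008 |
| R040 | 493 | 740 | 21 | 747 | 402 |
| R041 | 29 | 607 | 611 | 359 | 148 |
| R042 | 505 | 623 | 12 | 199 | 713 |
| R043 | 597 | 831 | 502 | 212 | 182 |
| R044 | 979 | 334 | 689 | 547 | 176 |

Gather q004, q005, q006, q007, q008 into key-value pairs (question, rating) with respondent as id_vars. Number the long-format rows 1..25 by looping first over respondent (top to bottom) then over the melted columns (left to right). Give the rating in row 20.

182

25 rows total (5 × 5). Row 20: index ⌊(20-1)/5⌋ = 3 into respondent → R043; (20-1) mod 5 = 4 into the melted columns → q008.
So row 20 is (R043, q008, 182); rating = 182.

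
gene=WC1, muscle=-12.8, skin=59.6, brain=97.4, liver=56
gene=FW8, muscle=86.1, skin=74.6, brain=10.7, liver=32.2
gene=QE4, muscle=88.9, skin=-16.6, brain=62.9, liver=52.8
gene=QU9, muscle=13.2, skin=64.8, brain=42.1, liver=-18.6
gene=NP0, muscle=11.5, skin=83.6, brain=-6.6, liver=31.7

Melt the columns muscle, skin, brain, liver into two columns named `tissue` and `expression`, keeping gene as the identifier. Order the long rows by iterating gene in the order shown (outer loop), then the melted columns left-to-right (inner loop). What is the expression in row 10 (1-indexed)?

20 rows total (5 × 4). Row 10: index ⌊(10-1)/4⌋ = 2 into gene → QE4; (10-1) mod 4 = 1 into the melted columns → skin.
So row 10 is (QE4, skin, -16.6); expression = -16.6.

-16.6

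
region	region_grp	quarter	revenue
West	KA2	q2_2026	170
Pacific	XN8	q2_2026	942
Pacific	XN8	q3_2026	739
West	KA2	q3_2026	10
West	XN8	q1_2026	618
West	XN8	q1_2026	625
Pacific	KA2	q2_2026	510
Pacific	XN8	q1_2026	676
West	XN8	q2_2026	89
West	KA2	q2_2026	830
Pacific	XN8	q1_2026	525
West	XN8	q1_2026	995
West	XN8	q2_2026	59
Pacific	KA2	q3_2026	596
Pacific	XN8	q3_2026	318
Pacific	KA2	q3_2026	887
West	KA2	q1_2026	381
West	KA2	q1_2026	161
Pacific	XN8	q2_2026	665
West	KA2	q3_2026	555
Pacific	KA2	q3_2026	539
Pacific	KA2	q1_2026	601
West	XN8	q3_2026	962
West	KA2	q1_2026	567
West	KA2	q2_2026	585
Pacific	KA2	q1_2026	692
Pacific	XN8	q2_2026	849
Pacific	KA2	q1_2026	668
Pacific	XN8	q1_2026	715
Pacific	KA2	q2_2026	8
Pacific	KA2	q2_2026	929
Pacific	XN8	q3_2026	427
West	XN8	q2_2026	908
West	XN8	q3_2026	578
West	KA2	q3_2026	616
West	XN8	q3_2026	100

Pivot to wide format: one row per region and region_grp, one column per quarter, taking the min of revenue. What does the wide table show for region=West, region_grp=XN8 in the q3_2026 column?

100

Rows with region=West, region_grp=XN8 and quarter=q3_2026: revenue values are 962, 578, 100.
min(962, 578, 100) = 100.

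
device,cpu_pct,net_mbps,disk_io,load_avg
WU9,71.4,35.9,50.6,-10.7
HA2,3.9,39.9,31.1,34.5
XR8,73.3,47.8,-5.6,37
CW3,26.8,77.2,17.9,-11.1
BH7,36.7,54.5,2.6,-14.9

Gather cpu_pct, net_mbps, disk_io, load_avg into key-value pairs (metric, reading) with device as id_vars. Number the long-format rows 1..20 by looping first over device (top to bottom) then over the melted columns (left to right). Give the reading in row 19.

20 rows total (5 × 4). Row 19: index ⌊(19-1)/4⌋ = 4 into device → BH7; (19-1) mod 4 = 2 into the melted columns → disk_io.
So row 19 is (BH7, disk_io, 2.6); reading = 2.6.

2.6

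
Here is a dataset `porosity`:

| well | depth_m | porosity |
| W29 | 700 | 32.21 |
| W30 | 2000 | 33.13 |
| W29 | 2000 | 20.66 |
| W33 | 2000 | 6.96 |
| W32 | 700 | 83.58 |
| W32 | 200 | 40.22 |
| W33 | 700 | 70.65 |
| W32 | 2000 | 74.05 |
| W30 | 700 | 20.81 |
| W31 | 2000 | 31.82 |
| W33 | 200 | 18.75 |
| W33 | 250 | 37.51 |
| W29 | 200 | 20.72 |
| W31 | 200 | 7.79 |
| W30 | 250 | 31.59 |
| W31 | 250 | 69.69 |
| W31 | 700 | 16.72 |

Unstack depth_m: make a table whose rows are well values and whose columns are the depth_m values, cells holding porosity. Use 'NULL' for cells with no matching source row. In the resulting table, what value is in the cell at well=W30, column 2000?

The long row with well=W30, depth_m=2000 has porosity=33.13.

33.13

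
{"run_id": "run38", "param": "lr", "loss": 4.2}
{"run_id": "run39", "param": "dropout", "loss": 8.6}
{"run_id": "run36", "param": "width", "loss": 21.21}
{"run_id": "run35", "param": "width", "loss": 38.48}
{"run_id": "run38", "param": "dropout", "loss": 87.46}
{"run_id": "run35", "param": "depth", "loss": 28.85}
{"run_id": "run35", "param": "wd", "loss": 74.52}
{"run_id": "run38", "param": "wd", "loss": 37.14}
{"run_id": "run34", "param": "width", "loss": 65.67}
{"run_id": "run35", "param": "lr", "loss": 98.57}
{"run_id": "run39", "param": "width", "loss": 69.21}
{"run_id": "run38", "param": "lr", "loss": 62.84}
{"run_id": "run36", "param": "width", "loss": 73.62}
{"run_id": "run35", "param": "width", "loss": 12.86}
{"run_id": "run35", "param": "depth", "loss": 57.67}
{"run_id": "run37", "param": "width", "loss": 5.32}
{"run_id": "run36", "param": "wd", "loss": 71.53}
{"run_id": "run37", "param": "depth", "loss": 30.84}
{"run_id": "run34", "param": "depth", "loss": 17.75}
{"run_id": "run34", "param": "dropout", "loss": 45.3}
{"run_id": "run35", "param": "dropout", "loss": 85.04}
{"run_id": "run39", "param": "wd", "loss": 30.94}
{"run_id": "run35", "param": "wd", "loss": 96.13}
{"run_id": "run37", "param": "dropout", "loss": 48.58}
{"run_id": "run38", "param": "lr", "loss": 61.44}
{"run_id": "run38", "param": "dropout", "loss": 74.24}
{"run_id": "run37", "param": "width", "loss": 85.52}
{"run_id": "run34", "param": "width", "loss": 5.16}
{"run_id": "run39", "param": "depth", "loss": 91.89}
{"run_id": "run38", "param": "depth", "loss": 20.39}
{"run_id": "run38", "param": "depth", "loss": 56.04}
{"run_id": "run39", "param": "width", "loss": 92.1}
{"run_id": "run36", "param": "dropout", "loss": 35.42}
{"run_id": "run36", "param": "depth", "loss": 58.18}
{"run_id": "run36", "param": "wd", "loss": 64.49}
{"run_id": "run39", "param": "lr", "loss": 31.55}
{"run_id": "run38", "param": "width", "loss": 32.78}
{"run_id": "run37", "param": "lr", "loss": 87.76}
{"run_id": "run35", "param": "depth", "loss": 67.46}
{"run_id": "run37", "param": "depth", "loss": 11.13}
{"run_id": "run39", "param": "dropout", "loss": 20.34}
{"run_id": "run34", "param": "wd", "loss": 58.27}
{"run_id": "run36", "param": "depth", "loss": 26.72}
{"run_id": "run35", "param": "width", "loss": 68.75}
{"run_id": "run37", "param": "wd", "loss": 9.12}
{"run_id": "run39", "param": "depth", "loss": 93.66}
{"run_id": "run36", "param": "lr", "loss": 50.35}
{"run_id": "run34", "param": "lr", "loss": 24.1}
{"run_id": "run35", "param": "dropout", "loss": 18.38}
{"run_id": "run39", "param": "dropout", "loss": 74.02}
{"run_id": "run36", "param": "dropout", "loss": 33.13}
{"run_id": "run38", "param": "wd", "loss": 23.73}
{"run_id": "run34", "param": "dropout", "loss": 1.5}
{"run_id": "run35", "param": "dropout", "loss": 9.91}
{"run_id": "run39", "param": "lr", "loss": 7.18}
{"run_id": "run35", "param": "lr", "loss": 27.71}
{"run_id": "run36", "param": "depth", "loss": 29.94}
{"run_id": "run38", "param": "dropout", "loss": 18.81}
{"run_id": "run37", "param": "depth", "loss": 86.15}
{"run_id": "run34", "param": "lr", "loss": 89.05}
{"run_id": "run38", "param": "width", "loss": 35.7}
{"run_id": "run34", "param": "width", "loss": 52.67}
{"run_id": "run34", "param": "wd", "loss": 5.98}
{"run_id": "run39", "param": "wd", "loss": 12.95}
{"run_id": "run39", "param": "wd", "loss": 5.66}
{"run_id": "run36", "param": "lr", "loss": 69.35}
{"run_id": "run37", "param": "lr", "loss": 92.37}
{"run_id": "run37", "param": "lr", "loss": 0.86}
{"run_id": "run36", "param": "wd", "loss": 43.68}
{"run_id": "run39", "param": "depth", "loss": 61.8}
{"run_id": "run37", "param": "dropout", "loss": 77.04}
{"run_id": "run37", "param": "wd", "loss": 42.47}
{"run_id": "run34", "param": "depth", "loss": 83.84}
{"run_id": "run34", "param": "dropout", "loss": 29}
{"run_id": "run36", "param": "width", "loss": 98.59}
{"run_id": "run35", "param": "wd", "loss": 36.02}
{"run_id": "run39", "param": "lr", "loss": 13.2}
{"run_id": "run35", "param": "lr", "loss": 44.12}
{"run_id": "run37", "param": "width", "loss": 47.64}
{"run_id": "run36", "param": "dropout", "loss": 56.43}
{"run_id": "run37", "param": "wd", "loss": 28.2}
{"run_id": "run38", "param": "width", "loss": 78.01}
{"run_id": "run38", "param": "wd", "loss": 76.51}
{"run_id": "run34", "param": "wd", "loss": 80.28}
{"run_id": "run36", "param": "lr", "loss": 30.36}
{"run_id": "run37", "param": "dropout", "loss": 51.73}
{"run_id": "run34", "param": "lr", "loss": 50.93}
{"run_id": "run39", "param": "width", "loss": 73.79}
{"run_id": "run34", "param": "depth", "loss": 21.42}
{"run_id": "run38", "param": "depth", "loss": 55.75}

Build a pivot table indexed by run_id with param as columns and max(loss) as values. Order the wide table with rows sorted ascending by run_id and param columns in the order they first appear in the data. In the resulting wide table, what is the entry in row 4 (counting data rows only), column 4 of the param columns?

86.15

With rows sorted ascending by run_id, row 4 is run_id=run37. param columns in first-appearance order: lr, dropout, width, depth, wd; column 4 is depth.
Long rows with run_id=run37, param=depth: max(30.84, 11.13, 86.15) = 86.15.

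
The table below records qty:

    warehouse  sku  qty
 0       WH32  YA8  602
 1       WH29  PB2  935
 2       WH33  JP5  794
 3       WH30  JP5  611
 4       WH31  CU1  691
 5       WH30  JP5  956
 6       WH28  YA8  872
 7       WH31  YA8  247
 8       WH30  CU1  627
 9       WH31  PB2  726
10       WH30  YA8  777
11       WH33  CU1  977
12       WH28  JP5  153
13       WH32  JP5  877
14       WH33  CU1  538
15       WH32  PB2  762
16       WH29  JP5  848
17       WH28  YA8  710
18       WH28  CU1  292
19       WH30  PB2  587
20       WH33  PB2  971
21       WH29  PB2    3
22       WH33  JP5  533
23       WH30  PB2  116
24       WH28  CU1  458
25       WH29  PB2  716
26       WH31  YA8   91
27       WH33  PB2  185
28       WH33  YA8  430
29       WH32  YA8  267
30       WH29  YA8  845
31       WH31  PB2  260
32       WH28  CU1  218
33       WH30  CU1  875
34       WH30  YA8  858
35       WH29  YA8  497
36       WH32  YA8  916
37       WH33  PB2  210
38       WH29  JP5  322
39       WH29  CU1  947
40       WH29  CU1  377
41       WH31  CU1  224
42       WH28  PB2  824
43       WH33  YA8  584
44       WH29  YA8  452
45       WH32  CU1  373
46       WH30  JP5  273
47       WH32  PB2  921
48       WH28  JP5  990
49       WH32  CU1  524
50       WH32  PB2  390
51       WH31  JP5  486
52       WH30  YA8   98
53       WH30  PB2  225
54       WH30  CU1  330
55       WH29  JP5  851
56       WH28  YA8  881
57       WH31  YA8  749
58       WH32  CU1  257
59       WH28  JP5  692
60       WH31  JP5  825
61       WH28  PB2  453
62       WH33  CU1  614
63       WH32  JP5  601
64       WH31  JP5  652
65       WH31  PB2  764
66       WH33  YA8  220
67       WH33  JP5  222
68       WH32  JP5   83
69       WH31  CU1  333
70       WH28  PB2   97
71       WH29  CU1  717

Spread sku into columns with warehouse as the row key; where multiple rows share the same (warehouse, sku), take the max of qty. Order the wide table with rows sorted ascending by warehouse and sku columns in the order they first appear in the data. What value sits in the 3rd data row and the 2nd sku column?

With rows sorted ascending by warehouse, row 3 is warehouse=WH30. sku columns in first-appearance order: YA8, PB2, JP5, CU1; column 2 is PB2.
Long rows with warehouse=WH30, sku=PB2: max(587, 116, 225) = 587.

587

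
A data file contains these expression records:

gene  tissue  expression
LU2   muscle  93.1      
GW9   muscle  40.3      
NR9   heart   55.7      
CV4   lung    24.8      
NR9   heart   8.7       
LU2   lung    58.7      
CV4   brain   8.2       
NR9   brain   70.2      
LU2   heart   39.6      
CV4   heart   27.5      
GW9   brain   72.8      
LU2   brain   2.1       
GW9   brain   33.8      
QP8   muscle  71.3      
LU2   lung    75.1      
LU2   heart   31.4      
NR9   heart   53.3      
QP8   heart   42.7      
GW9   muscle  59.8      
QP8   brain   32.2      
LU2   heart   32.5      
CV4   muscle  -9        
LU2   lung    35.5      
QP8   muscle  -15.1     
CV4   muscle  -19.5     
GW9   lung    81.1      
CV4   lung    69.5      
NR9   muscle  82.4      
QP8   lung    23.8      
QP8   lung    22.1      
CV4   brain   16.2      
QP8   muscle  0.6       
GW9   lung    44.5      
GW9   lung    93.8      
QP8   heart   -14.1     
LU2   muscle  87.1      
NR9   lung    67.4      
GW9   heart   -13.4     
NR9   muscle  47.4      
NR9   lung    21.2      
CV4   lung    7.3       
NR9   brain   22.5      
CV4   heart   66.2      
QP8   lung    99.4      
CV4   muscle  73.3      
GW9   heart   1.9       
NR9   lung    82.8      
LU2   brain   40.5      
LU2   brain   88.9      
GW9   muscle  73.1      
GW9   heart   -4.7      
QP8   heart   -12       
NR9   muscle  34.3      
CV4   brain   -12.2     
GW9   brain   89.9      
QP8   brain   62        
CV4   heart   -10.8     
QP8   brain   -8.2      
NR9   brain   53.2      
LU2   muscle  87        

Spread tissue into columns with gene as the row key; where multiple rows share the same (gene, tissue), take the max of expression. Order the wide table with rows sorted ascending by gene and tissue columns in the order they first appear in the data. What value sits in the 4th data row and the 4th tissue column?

70.2

With rows sorted ascending by gene, row 4 is gene=NR9. tissue columns in first-appearance order: muscle, heart, lung, brain; column 4 is brain.
Long rows with gene=NR9, tissue=brain: max(70.2, 22.5, 53.2) = 70.2.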